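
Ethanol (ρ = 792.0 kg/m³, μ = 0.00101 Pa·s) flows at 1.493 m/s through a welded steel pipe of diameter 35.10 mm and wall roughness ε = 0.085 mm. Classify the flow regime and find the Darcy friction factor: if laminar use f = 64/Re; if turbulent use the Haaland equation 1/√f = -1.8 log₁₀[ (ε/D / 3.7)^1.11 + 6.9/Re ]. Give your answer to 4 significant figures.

Re = ρVD/μ = 792·1.493·0.0351/0.00101 = 4.109e+04.
Re > 4000 → turbulent. ε/D = 8.5e-05/0.0351 = 0.00242; Haaland: 1/√f = -1.8 log₁₀[0.000292 + 0.000168] = 6.007, so f = 0.02771.

f ≈ 0.02771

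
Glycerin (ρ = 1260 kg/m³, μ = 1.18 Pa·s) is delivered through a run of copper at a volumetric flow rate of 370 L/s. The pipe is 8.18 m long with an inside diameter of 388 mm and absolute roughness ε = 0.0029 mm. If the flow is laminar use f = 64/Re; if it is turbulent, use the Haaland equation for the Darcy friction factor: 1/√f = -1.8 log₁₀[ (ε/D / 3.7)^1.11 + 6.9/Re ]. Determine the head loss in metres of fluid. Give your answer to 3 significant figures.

Q = 370 L/s = 370/1000 = 0.37 m³/s.
Cross-sectional area A = πD²/4 = π(0.388)²/4 = 0.1182 m²; mean velocity V = Q/A = 0.37/0.1182 = 3.129 m/s.
Reynolds number Re = ρVD/μ = 1260 · 3.129 · 0.388 / 1.18 = 1296.
Re < 2300 → laminar flow, so f = 64/Re = 64/1296 = 0.04936 (the turbulent correlation is not needed).
Darcy-Weisbach: ΔP = f(L/D)(ρV²/2) = 0.04936·(8.18/0.388)·(1260·3.129²/2) = 0.04936·21.08·6169 = 6421 Pa.
Head loss h_f = ΔP/(ρg) = 6421/(1260·9.81) = 0.519 m.

h_f ≈ 0.519 m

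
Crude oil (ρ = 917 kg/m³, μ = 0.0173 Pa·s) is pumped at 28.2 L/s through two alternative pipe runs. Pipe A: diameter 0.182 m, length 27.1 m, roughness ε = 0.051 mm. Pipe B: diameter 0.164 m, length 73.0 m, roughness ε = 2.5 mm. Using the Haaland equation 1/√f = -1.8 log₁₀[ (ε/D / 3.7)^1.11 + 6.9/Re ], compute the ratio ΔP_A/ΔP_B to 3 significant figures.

ΔP_A/ΔP_B ≈ 0.143

Pipe A: V = Q/A = 0.0282/0.02602 = 1.084 m/s; Re = 1.046e+04; ε/D = 0.00028; Haaland → f = 0.03084; ΔP_A = f(L/D)(ρV²/2) = 2474 Pa.
Pipe B: V = Q/A = 0.0282/0.02112 = 1.335 m/s; Re = 1.16e+04; ε/D = 0.0152; Haaland → f = 0.04763; ΔP_B = f(L/D)(ρV²/2) = 1.732e+04 Pa.
ΔP_A/ΔP_B = 2474/1.732e+04 = 0.143.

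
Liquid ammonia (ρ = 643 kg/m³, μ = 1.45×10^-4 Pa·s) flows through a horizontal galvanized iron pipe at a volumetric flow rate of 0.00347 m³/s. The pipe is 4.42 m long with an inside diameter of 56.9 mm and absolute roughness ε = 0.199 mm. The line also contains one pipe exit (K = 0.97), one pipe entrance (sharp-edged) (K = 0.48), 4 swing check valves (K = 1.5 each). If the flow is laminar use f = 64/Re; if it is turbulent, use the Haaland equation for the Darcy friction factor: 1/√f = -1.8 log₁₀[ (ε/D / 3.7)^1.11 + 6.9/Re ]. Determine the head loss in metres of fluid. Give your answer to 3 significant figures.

Cross-sectional area A = πD²/4 = π(0.0569)²/4 = 0.002543 m²; mean velocity V = Q/A = 0.00347/0.002543 = 1.365 m/s.
Reynolds number Re = ρVD/μ = 643 · 1.365 · 0.0569 / 0.000145 = 3.443e+05.
Re > 4000 → turbulent. Relative roughness ε/D = 0.000199/0.0569 = 0.0035. Haaland: 1/√f = -1.8 log₁₀[(0.0035/3.7)^1.11 + 6.9/3.443e+05] = -1.8 log₁₀[0.000439 + 2e-05] = 6.008, so f = 0.0277.
Total minor-loss coefficient ΣK = 1·0.97 + 1·0.48 + 4·1.5 = 7.45.
ΔP = [f·L/D + ΣK]·(ρV²/2) = [0.0277·4.42/0.0569 + 7.45]·(643·1.365²/2) = [2.152 + 7.45]·598.7 = 5749 Pa.
Head loss h_f = ΔP/(ρg) = 5749/(643·9.81) = 0.911 m.

h_f ≈ 0.911 m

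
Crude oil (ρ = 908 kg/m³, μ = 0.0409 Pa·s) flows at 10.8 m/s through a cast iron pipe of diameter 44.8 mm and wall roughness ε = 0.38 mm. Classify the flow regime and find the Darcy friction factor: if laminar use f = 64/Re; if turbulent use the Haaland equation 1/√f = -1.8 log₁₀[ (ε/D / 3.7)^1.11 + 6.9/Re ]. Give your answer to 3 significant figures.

f ≈ 0.0411

Re = ρVD/μ = 908·10.8·0.0448/0.0409 = 1.074e+04.
Re > 4000 → turbulent. ε/D = 0.00038/0.0448 = 0.00848; Haaland: 1/√f = -1.8 log₁₀[0.00117 + 0.000642] = 4.933, so f = 0.04109.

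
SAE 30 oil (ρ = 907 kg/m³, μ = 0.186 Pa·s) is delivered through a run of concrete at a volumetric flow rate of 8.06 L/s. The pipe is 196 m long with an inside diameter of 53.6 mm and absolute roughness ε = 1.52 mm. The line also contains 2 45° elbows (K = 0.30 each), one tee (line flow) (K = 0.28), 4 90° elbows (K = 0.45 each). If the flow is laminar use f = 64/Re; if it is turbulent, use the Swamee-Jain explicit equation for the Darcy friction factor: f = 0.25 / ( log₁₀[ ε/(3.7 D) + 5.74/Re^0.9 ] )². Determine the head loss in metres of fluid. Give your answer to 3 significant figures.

h_f ≈ 165 m

Q = 8.06 L/s = 8.06/1000 = 0.00806 m³/s.
Cross-sectional area A = πD²/4 = π(0.0536)²/4 = 0.002256 m²; mean velocity V = Q/A = 0.00806/0.002256 = 3.572 m/s.
Reynolds number Re = ρVD/μ = 907 · 3.572 · 0.0536 / 0.186 = 933.6.
Re < 2300 → laminar flow, so f = 64/Re = 64/933.6 = 0.06855 (the turbulent correlation is not needed).
Total minor-loss coefficient ΣK = 2·0.3 + 1·0.28 + 4·0.45 = 2.68.
ΔP = [f·L/D + ΣK]·(ρV²/2) = [0.06855·196/0.0536 + 2.68]·(907·3.572²/2) = [250.7 + 2.68]·5786 = 1.466e+06 Pa.
Head loss h_f = ΔP/(ρg) = 1.466e+06/(907·9.81) = 165 m.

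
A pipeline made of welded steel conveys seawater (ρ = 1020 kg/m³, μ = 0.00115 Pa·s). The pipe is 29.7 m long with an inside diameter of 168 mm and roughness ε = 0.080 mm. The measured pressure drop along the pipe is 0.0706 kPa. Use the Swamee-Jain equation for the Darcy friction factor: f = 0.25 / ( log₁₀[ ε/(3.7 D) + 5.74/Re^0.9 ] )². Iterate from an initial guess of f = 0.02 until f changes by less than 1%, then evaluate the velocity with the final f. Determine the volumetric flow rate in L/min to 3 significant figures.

Rearranging Darcy-Weisbach: V = √(2·ΔP·D/(f·L·ρ)). With ε/D = 8e-05/0.168 = 0.000476, iterate starting from f = 0.02:
  f = 0.02 → V = √(2·70.6·0.168/(0.02·29.7·1020)) = 0.1979 m/s; Re = ρVD/μ = 2.948e+04; f → 0.02485
  f = 0.02485 → V = 0.1775 m/s; Re = 2.645e+04; f → 0.02541
  f = 0.02541 → V = 0.1756 m/s; Re = 2.616e+04; f → 0.02546
Converged (Δf/f < 1%). With the final f = 0.02546: V = √(2·70.6·0.168/(0.02546·29.7·1020)) = 0.1754 m/s.
Q = V·A = 0.1754·(π/4·0.168²) = 0.003887 m³/s = 233 L/min.

Q ≈ 233 L/min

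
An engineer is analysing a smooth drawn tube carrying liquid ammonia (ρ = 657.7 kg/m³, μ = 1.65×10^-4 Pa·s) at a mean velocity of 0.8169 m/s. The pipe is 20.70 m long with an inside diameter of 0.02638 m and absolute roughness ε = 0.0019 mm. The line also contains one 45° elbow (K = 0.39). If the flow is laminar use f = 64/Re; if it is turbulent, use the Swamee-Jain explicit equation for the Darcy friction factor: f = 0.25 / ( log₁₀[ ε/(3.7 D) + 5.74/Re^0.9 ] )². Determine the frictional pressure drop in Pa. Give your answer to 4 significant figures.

ΔP ≈ 3330 Pa

Reynolds number Re = ρVD/μ = 657.7 · 0.8169 · 0.02638 / 0.000165 = 8.59e+04.
Re > 4000 → turbulent. Relative roughness ε/D = 1.9e-06/0.02638 = 7.2e-05. Swamee-Jain: f = 0.25/(log₁₀[7.2e-05/3.7 + 5.74/8.59e+04^0.9])² = 0.25/(log₁₀[1.95e-05 + 0.000208])² = 0.25/(-3.643)² = 0.01884.
Total minor-loss coefficient ΣK = 1·0.39 = 0.39.
ΔP = [f·L/D + ΣK]·(ρV²/2) = [0.01884·20.7/0.02638 + 0.39]·(657.7·0.8169²/2) = [14.78 + 0.39]·219.5 = 3330 Pa.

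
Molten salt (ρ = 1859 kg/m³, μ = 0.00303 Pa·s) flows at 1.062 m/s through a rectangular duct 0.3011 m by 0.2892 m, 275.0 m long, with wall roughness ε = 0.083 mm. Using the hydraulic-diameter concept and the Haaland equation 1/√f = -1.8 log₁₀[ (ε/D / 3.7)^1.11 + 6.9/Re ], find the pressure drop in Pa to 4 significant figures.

ΔP ≈ 17070 Pa

Hydraulic diameter D_h = 4A/P = 4·(0.3011·0.2892)/(2·(0.3011+0.2892)) = 0.3483/1.181 = 0.295 m.
Re = ρVD_h/μ = 1859·1.062·0.295/0.00303 = 1.922e+05.
ε/D_h = 8.3e-05/0.295 = 0.000281; Haaland gives 1/√f = -1.8 log₁₀[2.68e-05+3.59e-05] = 7.565, so f = 0.01747.
ΔP = f(L/D_h)(ρV²/2) = 0.01747·275/0.295·1048 = 1.707e+04 Pa.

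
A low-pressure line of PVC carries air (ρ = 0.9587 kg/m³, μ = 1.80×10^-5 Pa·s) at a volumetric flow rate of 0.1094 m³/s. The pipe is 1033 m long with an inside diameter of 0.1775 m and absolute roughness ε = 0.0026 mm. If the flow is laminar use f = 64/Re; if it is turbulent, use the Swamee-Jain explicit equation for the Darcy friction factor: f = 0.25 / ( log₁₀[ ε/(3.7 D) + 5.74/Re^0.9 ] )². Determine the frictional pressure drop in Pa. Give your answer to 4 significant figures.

ΔP ≈ 1182 Pa

Cross-sectional area A = πD²/4 = π(0.1775)²/4 = 0.02474 m²; mean velocity V = Q/A = 0.1094/0.02474 = 4.421 m/s.
Reynolds number Re = ρVD/μ = 0.9587 · 4.421 · 0.1775 / 1.8e-05 = 4.18e+04.
Re > 4000 → turbulent. Relative roughness ε/D = 2.6e-06/0.1775 = 1.46e-05. Swamee-Jain: f = 0.25/(log₁₀[1.46e-05/3.7 + 5.74/4.18e+04^0.9])² = 0.25/(log₁₀[3.96e-06 + 0.000398])² = 0.25/(-3.396)² = 0.02168.
Darcy-Weisbach: ΔP = f(L/D)(ρV²/2) = 0.02168·(1033/0.1775)·(0.9587·4.421²/2) = 0.02168·5820·9.369 = 1182 Pa.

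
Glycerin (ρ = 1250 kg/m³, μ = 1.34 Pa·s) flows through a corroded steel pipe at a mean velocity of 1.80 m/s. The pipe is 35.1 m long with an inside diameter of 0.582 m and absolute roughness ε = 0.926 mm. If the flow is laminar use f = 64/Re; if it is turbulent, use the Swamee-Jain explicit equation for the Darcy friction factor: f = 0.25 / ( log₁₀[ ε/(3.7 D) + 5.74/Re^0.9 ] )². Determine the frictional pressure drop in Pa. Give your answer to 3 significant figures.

ΔP ≈ 8000 Pa

Reynolds number Re = ρVD/μ = 1250 · 1.8 · 0.582 / 1.34 = 977.2.
Re < 2300 → laminar flow, so f = 64/Re = 64/977.2 = 0.06549 (the turbulent correlation is not needed).
Darcy-Weisbach: ΔP = f(L/D)(ρV²/2) = 0.06549·(35.1/0.582)·(1250·1.8²/2) = 0.06549·60.31·2025 = 7998 Pa.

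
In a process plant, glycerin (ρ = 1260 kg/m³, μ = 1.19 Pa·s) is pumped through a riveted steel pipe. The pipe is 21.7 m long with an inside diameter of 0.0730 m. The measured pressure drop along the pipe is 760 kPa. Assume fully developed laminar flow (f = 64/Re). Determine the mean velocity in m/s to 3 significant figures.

V ≈ 4.90 m/s

For laminar flow, f = 64/Re with Re = ρVD/μ, so Darcy-Weisbach reduces to ΔP = 32μLV/D². Solving for V: V = ΔP·D²/(32μL) = 7.6e+05·(0.073)²/(32·1.19·21.7) = 4.901 m/s.
Check: Re = ρVD/μ = 1260·4.901·0.073/1.19 = 378.8 < 2300, so the laminar assumption holds.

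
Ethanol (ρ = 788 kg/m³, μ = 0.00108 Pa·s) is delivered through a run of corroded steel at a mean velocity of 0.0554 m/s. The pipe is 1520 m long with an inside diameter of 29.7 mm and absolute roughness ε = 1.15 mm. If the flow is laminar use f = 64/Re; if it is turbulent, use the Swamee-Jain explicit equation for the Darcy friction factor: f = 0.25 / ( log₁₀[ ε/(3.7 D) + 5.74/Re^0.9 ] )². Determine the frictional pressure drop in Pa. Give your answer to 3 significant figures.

ΔP ≈ 3300 Pa

Reynolds number Re = ρVD/μ = 788 · 0.0554 · 0.0297 / 0.00108 = 1201.
Re < 2300 → laminar flow, so f = 64/Re = 64/1201 = 0.05331 (the turbulent correlation is not needed).
Darcy-Weisbach: ΔP = f(L/D)(ρV²/2) = 0.05331·(1520/0.0297)·(788·0.0554²/2) = 0.05331·5.118e+04·1.209 = 3299 Pa.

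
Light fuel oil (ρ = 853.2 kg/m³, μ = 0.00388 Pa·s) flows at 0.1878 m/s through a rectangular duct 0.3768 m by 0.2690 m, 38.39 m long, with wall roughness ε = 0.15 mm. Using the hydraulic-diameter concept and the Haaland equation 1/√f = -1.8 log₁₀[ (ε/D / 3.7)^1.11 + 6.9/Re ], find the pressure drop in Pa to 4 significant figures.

Hydraulic diameter D_h = 4A/P = 4·(0.3768·0.269)/(2·(0.3768+0.269)) = 0.4054/1.292 = 0.3139 m.
Re = ρVD_h/μ = 853.2·0.1878·0.3139/0.00388 = 1.296e+04.
ε/D_h = 0.00015/0.3139 = 0.000478; Haaland gives 1/√f = -1.8 log₁₀[4.82e-05+0.000532] = 5.825, so f = 0.02947.
ΔP = f(L/D_h)(ρV²/2) = 0.02947·38.39/0.3139·15.05 = 54.23 Pa.

ΔP ≈ 54.23 Pa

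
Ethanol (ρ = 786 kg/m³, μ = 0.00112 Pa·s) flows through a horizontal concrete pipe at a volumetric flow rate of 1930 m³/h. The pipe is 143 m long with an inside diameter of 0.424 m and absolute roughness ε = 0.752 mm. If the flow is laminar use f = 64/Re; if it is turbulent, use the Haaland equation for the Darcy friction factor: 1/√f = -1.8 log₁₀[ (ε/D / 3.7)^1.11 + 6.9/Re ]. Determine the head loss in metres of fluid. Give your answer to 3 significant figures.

h_f ≈ 5.67 m

Q = 1930 m³/h = 1930/3600 = 0.5361 m³/s.
Cross-sectional area A = πD²/4 = π(0.424)²/4 = 0.1412 m²; mean velocity V = Q/A = 0.5361/0.1412 = 3.797 m/s.
Reynolds number Re = ρVD/μ = 786 · 3.797 · 0.424 / 0.00112 = 1.13e+06.
Re > 4000 → turbulent. Relative roughness ε/D = 0.000752/0.424 = 0.00177. Haaland: 1/√f = -1.8 log₁₀[(0.00177/3.7)^1.11 + 6.9/1.13e+06] = -1.8 log₁₀[0.000207 + 6.11e-06] = 6.609, so f = 0.02289.
Darcy-Weisbach: ΔP = f(L/D)(ρV²/2) = 0.02289·(143/0.424)·(786·3.797²/2) = 0.02289·337.3·5666 = 4.374e+04 Pa.
Head loss h_f = ΔP/(ρg) = 4.374e+04/(786·9.81) = 5.67 m.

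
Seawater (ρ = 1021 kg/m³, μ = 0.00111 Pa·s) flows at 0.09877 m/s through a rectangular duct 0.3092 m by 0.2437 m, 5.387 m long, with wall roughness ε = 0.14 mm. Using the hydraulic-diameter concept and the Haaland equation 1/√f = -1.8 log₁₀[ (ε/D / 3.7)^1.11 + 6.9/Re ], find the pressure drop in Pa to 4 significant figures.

ΔP ≈ 2.508 Pa

Hydraulic diameter D_h = 4A/P = 4·(0.3092·0.2437)/(2·(0.3092+0.2437)) = 0.3014/1.106 = 0.2726 m.
Re = ρVD_h/μ = 1021·0.09877·0.2726/0.00111 = 2.476e+04.
ε/D_h = 0.00014/0.2726 = 0.000514; Haaland gives 1/√f = -1.8 log₁₀[5.23e-05+0.000279] = 6.265, so f = 0.02548.
ΔP = f(L/D_h)(ρV²/2) = 0.02548·5.387/0.2726·4.98 = 2.508 Pa.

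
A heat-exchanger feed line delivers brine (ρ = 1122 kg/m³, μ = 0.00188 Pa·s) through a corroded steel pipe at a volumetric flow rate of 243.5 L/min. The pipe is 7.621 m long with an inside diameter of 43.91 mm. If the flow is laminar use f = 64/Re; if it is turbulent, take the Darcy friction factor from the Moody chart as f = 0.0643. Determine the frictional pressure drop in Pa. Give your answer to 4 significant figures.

Q = 243.5 L/min = 243.5/60000 = 0.004058 m³/s.
Cross-sectional area A = πD²/4 = π(0.04391)²/4 = 0.001514 m²; mean velocity V = Q/A = 0.004058/0.001514 = 2.68 m/s.
Reynolds number Re = ρVD/μ = 1122 · 2.68 · 0.04391 / 0.00188 = 7.023e+04.
Re > 4000 → turbulent; use the Moody-chart value f = 0.0643.
Darcy-Weisbach: ΔP = f(L/D)(ρV²/2) = 0.0643·(7.621/0.04391)·(1122·2.68²/2) = 0.0643·173.6·4029 = 4.497e+04 Pa.

ΔP ≈ 44970 Pa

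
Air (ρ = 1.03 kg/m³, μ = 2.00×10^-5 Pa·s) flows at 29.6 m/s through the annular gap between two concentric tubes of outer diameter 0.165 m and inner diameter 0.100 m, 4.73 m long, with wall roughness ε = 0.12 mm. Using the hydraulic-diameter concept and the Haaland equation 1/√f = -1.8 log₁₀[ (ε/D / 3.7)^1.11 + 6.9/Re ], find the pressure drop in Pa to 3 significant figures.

ΔP ≈ 807 Pa

Hydraulic diameter D_h = 4A/P = D_o - D_i = 0.165 - 0.1 = 0.065 m.
Re = ρVD_h/μ = 1.03·29.6·0.065/2e-05 = 9.909e+04.
ε/D_h = 0.00012/0.065 = 0.00185; Haaland gives 1/√f = -1.8 log₁₀[0.000216+6.96e-05] = 6.379, so f = 0.02458.
ΔP = f(L/D_h)(ρV²/2) = 0.02458·4.73/0.065·451.2 = 806.9 Pa.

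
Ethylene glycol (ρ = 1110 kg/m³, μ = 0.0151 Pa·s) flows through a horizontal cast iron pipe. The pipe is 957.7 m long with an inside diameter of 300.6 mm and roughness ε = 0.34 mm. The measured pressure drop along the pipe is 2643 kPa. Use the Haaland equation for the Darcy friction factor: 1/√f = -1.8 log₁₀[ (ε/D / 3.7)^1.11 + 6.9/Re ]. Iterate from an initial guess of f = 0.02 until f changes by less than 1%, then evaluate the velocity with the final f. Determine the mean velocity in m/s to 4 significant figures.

Rearranging Darcy-Weisbach: V = √(2·ΔP·D/(f·L·ρ)). With ε/D = 0.00034/0.3006 = 0.00113, iterate starting from f = 0.02:
  f = 0.02 → V = √(2·2.643e+06·0.3006/(0.02·957.7·1110)) = 8.645 m/s; Re = ρVD/μ = 1.91e+05; f → 0.02147
  f = 0.02147 → V = 8.344 m/s; Re = 1.844e+05; f → 0.02151
Converged (Δf/f < 1%). With the final f = 0.02151: V = √(2·2.643e+06·0.3006/(0.02151·957.7·1110)) = 8.336 m/s.

V ≈ 8.336 m/s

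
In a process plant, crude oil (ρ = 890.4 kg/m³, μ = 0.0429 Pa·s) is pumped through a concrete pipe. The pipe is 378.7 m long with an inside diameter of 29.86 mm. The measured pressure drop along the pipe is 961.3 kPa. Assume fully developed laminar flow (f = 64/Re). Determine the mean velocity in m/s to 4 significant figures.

V ≈ 1.649 m/s

For laminar flow, f = 64/Re with Re = ρVD/μ, so Darcy-Weisbach reduces to ΔP = 32μLV/D². Solving for V: V = ΔP·D²/(32μL) = 9.613e+05·(0.02986)²/(32·0.0429·378.7) = 1.649 m/s.
Check: Re = ρVD/μ = 890.4·1.649·0.02986/0.0429 = 1022 < 2300, so the laminar assumption holds.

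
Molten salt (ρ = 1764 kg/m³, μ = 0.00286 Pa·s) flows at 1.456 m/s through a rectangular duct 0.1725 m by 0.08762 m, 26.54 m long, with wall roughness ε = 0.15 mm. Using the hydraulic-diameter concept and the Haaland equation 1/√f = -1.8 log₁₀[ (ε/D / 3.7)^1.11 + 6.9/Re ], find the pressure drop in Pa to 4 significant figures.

Hydraulic diameter D_h = 4A/P = 4·(0.1725·0.08762)/(2·(0.1725+0.08762)) = 0.06046/0.5202 = 0.1162 m.
Re = ρVD_h/μ = 1764·1.456·0.1162/0.00286 = 1.044e+05.
ε/D_h = 0.00015/0.1162 = 0.00129; Haaland gives 1/√f = -1.8 log₁₀[0.000145+6.61e-05] = 6.615, so f = 0.02286.
ΔP = f(L/D_h)(ρV²/2) = 0.02286·26.54/0.1162·1870 = 9759 Pa.

ΔP ≈ 9759 Pa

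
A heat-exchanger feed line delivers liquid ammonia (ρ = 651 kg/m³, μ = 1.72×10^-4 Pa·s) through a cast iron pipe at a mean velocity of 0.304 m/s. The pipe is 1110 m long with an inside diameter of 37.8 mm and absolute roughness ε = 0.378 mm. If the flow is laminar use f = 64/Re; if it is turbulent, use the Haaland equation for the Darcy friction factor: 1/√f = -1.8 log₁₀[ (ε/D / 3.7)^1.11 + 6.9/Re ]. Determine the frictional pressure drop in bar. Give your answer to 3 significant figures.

ΔP ≈ 0.347 bar

Reynolds number Re = ρVD/μ = 651 · 0.304 · 0.0378 / 0.000172 = 4.349e+04.
Re > 4000 → turbulent. Relative roughness ε/D = 0.000378/0.0378 = 0.01. Haaland: 1/√f = -1.8 log₁₀[(0.01/3.7)^1.11 + 6.9/4.349e+04] = -1.8 log₁₀[0.00141 + 0.000159] = 5.048, so f = 0.03924.
Darcy-Weisbach: ΔP = f(L/D)(ρV²/2) = 0.03924·(1110/0.0378)·(651·0.304²/2) = 0.03924·2.937e+04·30.08 = 3.467e+04 Pa.
ΔP = 3.467e+04 Pa = 0.347 bar.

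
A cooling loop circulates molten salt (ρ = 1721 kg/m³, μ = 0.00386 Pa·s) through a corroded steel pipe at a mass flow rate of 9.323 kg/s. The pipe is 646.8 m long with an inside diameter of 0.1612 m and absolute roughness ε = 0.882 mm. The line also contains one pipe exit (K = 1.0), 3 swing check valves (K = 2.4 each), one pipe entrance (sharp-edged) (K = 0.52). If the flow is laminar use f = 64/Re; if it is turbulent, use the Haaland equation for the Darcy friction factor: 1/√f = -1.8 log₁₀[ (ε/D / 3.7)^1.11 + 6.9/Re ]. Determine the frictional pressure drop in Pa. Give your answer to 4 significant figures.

ΔP ≈ 9069 Pa

A = πD²/4 = π(0.1612)²/4 = 0.02041 m²; mean velocity V = ṁ/(ρA) = 9.323/(1721 · 0.02041) = 0.2654 m/s.
Reynolds number Re = ρVD/μ = 1721 · 0.2654 · 0.1612 / 0.00386 = 1.908e+04.
Re > 4000 → turbulent. Relative roughness ε/D = 0.000882/0.1612 = 0.00547. Haaland: 1/√f = -1.8 log₁₀[(0.00547/3.7)^1.11 + 6.9/1.908e+04] = -1.8 log₁₀[0.000722 + 0.000362] = 5.337, so f = 0.03511.
Total minor-loss coefficient ΣK = 1·1 + 3·2.4 + 1·0.52 = 8.72.
ΔP = [f·L/D + ΣK]·(ρV²/2) = [0.03511·646.8/0.1612 + 8.72]·(1721·0.2654²/2) = [140.9 + 8.72]·60.63 = 9069 Pa.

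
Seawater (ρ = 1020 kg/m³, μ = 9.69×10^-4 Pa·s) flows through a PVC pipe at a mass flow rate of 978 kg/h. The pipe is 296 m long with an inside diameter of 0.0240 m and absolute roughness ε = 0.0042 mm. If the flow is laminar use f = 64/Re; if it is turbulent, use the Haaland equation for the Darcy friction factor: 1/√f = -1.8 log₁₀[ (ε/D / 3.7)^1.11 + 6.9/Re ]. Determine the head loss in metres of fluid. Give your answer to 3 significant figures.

h_f ≈ 6.10 m

ṁ = 978 kg/h = 978/3600 = 0.2717 kg/s.
A = πD²/4 = π(0.024)²/4 = 0.0004524 m²; mean velocity V = ṁ/(ρA) = 0.2717/(1020 · 0.0004524) = 0.5887 m/s.
Reynolds number Re = ρVD/μ = 1020 · 0.5887 · 0.024 / 0.000969 = 1.487e+04.
Re > 4000 → turbulent. Relative roughness ε/D = 4.2e-06/0.024 = 0.000175. Haaland: 1/√f = -1.8 log₁₀[(0.000175/3.7)^1.11 + 6.9/1.487e+04] = -1.8 log₁₀[1.58e-05 + 0.000464] = 5.974, so f = 0.02802.
Darcy-Weisbach: ΔP = f(L/D)(ρV²/2) = 0.02802·(296/0.024)·(1020·0.5887²/2) = 0.02802·1.233e+04·176.8 = 6.109e+04 Pa.
Head loss h_f = ΔP/(ρg) = 6.109e+04/(1020·9.81) = 6.10 m.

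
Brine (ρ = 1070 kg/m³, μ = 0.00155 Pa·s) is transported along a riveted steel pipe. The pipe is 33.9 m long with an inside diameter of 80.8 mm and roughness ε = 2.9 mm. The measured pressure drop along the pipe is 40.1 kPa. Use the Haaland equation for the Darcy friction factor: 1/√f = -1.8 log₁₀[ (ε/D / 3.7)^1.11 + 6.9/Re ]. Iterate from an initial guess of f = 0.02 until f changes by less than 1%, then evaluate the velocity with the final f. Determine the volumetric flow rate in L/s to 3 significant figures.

Q ≈ 8.70 L/s

Rearranging Darcy-Weisbach: V = √(2·ΔP·D/(f·L·ρ)). With ε/D = 0.0029/0.0808 = 0.0359, iterate starting from f = 0.02:
  f = 0.02 → V = √(2·4.01e+04·0.0808/(0.02·33.9·1070)) = 2.989 m/s; Re = ρVD/μ = 1.667e+05; f → 0.06198
  f = 0.06198 → V = 1.698 m/s; Re = 9.47e+04; f → 0.06211
Converged (Δf/f < 1%). With the final f = 0.06211: V = √(2·4.01e+04·0.0808/(0.06211·33.9·1070)) = 1.696 m/s.
Q = V·A = 1.696·(π/4·0.0808²) = 0.008697 m³/s = 8.70 L/s.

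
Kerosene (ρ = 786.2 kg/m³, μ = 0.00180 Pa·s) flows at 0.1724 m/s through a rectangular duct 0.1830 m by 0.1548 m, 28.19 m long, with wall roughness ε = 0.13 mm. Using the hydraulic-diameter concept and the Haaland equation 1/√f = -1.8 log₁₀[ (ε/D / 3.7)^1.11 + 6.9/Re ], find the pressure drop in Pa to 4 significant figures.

ΔP ≈ 59.13 Pa

Hydraulic diameter D_h = 4A/P = 4·(0.183·0.1548)/(2·(0.183+0.1548)) = 0.1133/0.6756 = 0.1677 m.
Re = ρVD_h/μ = 786.2·0.1724·0.1677/0.0018 = 1.263e+04.
ε/D_h = 0.00013/0.1677 = 0.000775; Haaland gives 1/√f = -1.8 log₁₀[8.25e-05+0.000546] = 5.763, so f = 0.03011.
ΔP = f(L/D_h)(ρV²/2) = 0.03011·28.19/0.1677·11.68 = 59.13 Pa.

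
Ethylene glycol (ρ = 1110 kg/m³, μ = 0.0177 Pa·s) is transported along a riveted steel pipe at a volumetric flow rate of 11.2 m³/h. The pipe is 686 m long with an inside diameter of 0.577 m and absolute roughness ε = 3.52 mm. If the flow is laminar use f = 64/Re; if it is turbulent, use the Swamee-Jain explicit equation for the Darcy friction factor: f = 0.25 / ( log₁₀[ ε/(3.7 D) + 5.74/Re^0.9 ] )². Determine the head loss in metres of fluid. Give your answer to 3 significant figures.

h_f ≈ 0.00128 m

Q = 11.2 m³/h = 11.2/3600 = 0.003111 m³/s.
Cross-sectional area A = πD²/4 = π(0.577)²/4 = 0.2615 m²; mean velocity V = Q/A = 0.003111/0.2615 = 0.0119 m/s.
Reynolds number Re = ρVD/μ = 1110 · 0.0119 · 0.577 / 0.0177 = 430.5.
Re < 2300 → laminar flow, so f = 64/Re = 64/430.5 = 0.1487 (the turbulent correlation is not needed).
Darcy-Weisbach: ΔP = f(L/D)(ρV²/2) = 0.1487·(686/0.577)·(1110·0.0119²/2) = 0.1487·1189·0.07857 = 13.89 Pa.
Head loss h_f = ΔP/(ρg) = 13.89/(1110·9.81) = 0.00128 m.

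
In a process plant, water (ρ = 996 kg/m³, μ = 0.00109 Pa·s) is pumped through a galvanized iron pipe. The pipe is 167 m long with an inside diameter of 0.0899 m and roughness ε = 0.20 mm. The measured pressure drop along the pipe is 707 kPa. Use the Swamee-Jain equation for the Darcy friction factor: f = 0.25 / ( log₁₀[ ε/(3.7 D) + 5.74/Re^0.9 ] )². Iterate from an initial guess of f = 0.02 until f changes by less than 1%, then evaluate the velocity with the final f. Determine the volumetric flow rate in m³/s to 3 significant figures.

Q ≈ 0.0354 m³/s

Rearranging Darcy-Weisbach: V = √(2·ΔP·D/(f·L·ρ)). With ε/D = 0.0002/0.0899 = 0.00222, iterate starting from f = 0.02:
  f = 0.02 → V = √(2·7.07e+05·0.0899/(0.02·167·996)) = 6.182 m/s; Re = ρVD/μ = 5.078e+05; f → 0.02454
  f = 0.02454 → V = 5.58 m/s; Re = 4.584e+05; f → 0.02459
Converged (Δf/f < 1%). With the final f = 0.02459: V = √(2·7.07e+05·0.0899/(0.02459·167·996)) = 5.575 m/s.
Q = V·A = 5.575·(π/4·0.0899²) = 0.03539 m³/s = 0.0354 m³/s.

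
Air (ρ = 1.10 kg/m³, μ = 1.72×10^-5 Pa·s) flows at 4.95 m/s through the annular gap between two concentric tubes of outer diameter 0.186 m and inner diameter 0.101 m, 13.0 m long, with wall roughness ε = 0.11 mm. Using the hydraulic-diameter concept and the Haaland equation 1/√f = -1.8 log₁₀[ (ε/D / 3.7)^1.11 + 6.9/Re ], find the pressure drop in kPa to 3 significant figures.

Hydraulic diameter D_h = 4A/P = D_o - D_i = 0.186 - 0.101 = 0.085 m.
Re = ρVD_h/μ = 1.1·4.95·0.085/1.72e-05 = 2.691e+04.
ε/D_h = 0.00011/0.085 = 0.00129; Haaland gives 1/√f = -1.8 log₁₀[0.000146+0.000256] = 6.112, so f = 0.02677.
ΔP = f(L/D_h)(ρV²/2) = 0.02677·13/0.085·13.48 = 55.17 Pa.
ΔP = 0.0552 kPa.

ΔP ≈ 0.0552 kPa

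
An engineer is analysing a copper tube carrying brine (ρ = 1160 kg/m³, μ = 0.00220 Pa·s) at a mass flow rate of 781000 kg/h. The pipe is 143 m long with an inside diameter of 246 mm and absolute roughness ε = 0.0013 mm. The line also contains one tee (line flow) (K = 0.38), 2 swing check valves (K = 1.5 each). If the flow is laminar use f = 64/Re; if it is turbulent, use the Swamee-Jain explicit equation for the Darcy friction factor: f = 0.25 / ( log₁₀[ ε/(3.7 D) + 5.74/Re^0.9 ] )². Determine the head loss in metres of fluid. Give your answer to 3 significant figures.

ṁ = 781000 kg/h = 781000/3600 = 216.9 kg/s.
A = πD²/4 = π(0.246)²/4 = 0.04753 m²; mean velocity V = ṁ/(ρA) = 216.9/(1160 · 0.04753) = 3.935 m/s.
Reynolds number Re = ρVD/μ = 1160 · 3.935 · 0.246 / 0.0022 = 5.104e+05.
Re > 4000 → turbulent. Relative roughness ε/D = 1.3e-06/0.246 = 5.28e-06. Swamee-Jain: f = 0.25/(log₁₀[5.28e-06/3.7 + 5.74/5.104e+05^0.9])² = 0.25/(log₁₀[1.43e-06 + 4.19e-05])² = 0.25/(-4.364)² = 0.01313.
Total minor-loss coefficient ΣK = 1·0.38 + 2·1.5 = 3.38.
ΔP = [f·L/D + ΣK]·(ρV²/2) = [0.01313·143/0.246 + 3.38]·(1160·3.935²/2) = [7.632 + 3.38]·8980 = 9.889e+04 Pa.
Head loss h_f = ΔP/(ρg) = 9.889e+04/(1160·9.81) = 8.69 m.

h_f ≈ 8.69 m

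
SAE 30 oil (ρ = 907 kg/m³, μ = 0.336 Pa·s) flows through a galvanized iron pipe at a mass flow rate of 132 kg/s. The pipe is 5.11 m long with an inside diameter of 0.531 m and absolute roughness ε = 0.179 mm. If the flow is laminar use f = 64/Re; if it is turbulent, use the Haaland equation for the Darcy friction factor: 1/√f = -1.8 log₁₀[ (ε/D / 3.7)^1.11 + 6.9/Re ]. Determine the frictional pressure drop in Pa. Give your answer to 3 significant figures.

ΔP ≈ 128 Pa

A = πD²/4 = π(0.531)²/4 = 0.2215 m²; mean velocity V = ṁ/(ρA) = 132/(907 · 0.2215) = 0.6572 m/s.
Reynolds number Re = ρVD/μ = 907 · 0.6572 · 0.531 / 0.336 = 942.
Re < 2300 → laminar flow, so f = 64/Re = 64/942 = 0.06794 (the turbulent correlation is not needed).
Darcy-Weisbach: ΔP = f(L/D)(ρV²/2) = 0.06794·(5.11/0.531)·(907·0.6572²/2) = 0.06794·9.623·195.9 = 128.1 Pa.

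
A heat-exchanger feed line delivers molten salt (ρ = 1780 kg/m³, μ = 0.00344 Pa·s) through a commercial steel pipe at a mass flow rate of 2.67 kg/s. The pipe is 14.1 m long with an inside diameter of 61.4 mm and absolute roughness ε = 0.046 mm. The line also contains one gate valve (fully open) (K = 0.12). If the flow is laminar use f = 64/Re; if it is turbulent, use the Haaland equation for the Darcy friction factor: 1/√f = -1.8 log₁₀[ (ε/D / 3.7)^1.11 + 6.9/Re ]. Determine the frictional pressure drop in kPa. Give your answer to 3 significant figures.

ΔP ≈ 1.52 kPa

A = πD²/4 = π(0.0614)²/4 = 0.002961 m²; mean velocity V = ṁ/(ρA) = 2.67/(1780 · 0.002961) = 0.5066 m/s.
Reynolds number Re = ρVD/μ = 1780 · 0.5066 · 0.0614 / 0.00344 = 1.61e+04.
Re > 4000 → turbulent. Relative roughness ε/D = 4.6e-05/0.0614 = 0.000749. Haaland: 1/√f = -1.8 log₁₀[(0.000749/3.7)^1.11 + 6.9/1.61e+04] = -1.8 log₁₀[7.94e-05 + 0.000429] = 5.929, so f = 0.02844.
Total minor-loss coefficient ΣK = 1·0.12 = 0.12.
ΔP = [f·L/D + ΣK]·(ρV²/2) = [0.02844·14.1/0.0614 + 0.12]·(1780·0.5066²/2) = [6.532 + 0.12]·228.4 = 1519 Pa.
ΔP = 1519 Pa = 1.52 kPa.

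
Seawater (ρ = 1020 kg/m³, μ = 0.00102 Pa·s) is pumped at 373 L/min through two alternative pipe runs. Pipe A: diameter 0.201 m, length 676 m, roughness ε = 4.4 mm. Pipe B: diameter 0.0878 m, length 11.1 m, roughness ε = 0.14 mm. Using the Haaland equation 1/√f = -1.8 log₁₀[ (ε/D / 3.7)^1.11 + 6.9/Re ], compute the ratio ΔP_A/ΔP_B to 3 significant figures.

ΔP_A/ΔP_B ≈ 2.07

Pipe A: V = Q/A = 0.006217/0.03173 = 0.1959 m/s; Re = 3.938e+04; ε/D = 0.0219; Haaland → f = 0.05138; ΔP_A = f(L/D)(ρV²/2) = 3383 Pa.
Pipe B: V = Q/A = 0.006217/0.006055 = 1.027 m/s; Re = 9.015e+04; ε/D = 0.00159; Haaland → f = 0.02402; ΔP_B = f(L/D)(ρV²/2) = 1633 Pa.
ΔP_A/ΔP_B = 3383/1633 = 2.07.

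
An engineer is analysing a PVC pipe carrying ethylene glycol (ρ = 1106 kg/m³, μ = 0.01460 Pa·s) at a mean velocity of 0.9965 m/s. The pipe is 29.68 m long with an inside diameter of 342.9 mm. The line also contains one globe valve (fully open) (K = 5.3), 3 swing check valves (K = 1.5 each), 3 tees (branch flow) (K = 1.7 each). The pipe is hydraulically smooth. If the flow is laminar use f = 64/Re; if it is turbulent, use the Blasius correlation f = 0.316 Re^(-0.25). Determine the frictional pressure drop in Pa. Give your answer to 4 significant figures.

ΔP ≈ 9366 Pa

Reynolds number Re = ρVD/μ = 1106 · 0.9965 · 0.3429 / 0.0146 = 2.588e+04.
Re > 4000 → turbulent. Smooth-pipe (Blasius): f = 0.316 Re^(-0.25) = 0.316/(2.588e+04)^0.25 = 0.02491.
Total minor-loss coefficient ΣK = 1·5.3 + 3·1.5 + 3·1.7 = 14.9.
ΔP = [f·L/D + ΣK]·(ρV²/2) = [0.02491·29.68/0.3429 + 14.9]·(1106·0.9965²/2) = [2.156 + 14.9]·549.1 = 9366 Pa.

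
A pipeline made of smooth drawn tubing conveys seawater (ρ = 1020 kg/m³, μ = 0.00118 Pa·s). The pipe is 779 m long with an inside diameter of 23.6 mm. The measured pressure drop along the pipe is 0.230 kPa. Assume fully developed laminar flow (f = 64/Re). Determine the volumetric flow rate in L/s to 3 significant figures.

For laminar flow, f = 64/Re with Re = ρVD/μ, so Darcy-Weisbach reduces to ΔP = 32μLV/D². Solving for V: V = ΔP·D²/(32μL) = 230·(0.0236)²/(32·0.00118·779) = 0.004355 m/s.
Check: Re = ρVD/μ = 1020·0.004355·0.0236/0.00118 = 88.84 < 2300, so the laminar assumption holds.
Q = V·A = 0.004355·(π/4·0.0236²) = 1.905e-06 m³/s = 0.00191 L/s.

Q ≈ 0.00191 L/s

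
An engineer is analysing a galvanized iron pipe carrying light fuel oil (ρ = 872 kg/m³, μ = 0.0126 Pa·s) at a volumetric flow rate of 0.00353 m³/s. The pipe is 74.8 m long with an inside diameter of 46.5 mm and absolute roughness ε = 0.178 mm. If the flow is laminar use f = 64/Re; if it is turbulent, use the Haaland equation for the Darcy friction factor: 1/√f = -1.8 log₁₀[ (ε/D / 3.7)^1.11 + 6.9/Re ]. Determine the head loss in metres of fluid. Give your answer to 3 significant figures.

Cross-sectional area A = πD²/4 = π(0.0465)²/4 = 0.001698 m²; mean velocity V = Q/A = 0.00353/0.001698 = 2.079 m/s.
Reynolds number Re = ρVD/μ = 872 · 2.079 · 0.0465 / 0.0126 = 6689.
Re > 4000 → turbulent. Relative roughness ε/D = 0.000178/0.0465 = 0.00383. Haaland: 1/√f = -1.8 log₁₀[(0.00383/3.7)^1.11 + 6.9/6689] = -1.8 log₁₀[0.000486 + 0.00103] = 5.074, so f = 0.03884.
Darcy-Weisbach: ΔP = f(L/D)(ρV²/2) = 0.03884·(74.8/0.0465)·(872·2.079²/2) = 0.03884·1609·1884 = 1.177e+05 Pa.
Head loss h_f = ΔP/(ρg) = 1.177e+05/(872·9.81) = 13.8 m.

h_f ≈ 13.8 m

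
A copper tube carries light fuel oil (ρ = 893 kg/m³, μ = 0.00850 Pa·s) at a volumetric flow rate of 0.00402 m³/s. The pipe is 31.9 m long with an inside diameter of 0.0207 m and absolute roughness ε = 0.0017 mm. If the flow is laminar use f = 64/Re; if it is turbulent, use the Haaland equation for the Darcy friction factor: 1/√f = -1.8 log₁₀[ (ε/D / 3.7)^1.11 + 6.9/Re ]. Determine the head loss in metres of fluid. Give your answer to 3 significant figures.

h_f ≈ 272 m

Cross-sectional area A = πD²/4 = π(0.0207)²/4 = 0.0003365 m²; mean velocity V = Q/A = 0.00402/0.0003365 = 11.95 m/s.
Reynolds number Re = ρVD/μ = 893 · 11.95 · 0.0207 / 0.0085 = 2.598e+04.
Re > 4000 → turbulent. Relative roughness ε/D = 1.7e-06/0.0207 = 8.21e-05. Haaland: 1/√f = -1.8 log₁₀[(8.21e-05/3.7)^1.11 + 6.9/2.598e+04] = -1.8 log₁₀[6.83e-06 + 0.000266] = 6.417, so f = 0.02429.
Darcy-Weisbach: ΔP = f(L/D)(ρV²/2) = 0.02429·(31.9/0.0207)·(893·11.95²/2) = 0.02429·1541·6.371e+04 = 2.385e+06 Pa.
Head loss h_f = ΔP/(ρg) = 2.385e+06/(893·9.81) = 272 m.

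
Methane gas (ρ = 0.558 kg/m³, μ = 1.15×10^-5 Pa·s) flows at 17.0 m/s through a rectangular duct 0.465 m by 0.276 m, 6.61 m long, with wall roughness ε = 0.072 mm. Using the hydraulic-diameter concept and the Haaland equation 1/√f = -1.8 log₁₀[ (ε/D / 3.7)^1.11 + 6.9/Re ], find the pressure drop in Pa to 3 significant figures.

Hydraulic diameter D_h = 4A/P = 4·(0.465·0.276)/(2·(0.465+0.276)) = 0.5134/1.482 = 0.3464 m.
Re = ρVD_h/μ = 0.558·17·0.3464/1.15e-05 = 2.857e+05.
ε/D_h = 7.2e-05/0.3464 = 0.000208; Haaland gives 1/√f = -1.8 log₁₀[1.91e-05+2.41e-05] = 7.854, so f = 0.01621.
ΔP = f(L/D_h)(ρV²/2) = 0.01621·6.61/0.3464·80.63 = 24.94 Pa.

ΔP ≈ 24.9 Pa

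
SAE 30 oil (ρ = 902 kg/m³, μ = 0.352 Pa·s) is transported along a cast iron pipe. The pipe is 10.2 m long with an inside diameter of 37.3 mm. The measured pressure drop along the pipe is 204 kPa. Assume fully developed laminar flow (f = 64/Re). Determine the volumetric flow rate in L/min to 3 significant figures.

Q ≈ 162 L/min

For laminar flow, f = 64/Re with Re = ρVD/μ, so Darcy-Weisbach reduces to ΔP = 32μLV/D². Solving for V: V = ΔP·D²/(32μL) = 2.04e+05·(0.0373)²/(32·0.352·10.2) = 2.47 m/s.
Check: Re = ρVD/μ = 902·2.47·0.0373/0.352 = 236.1 < 2300, so the laminar assumption holds.
Q = V·A = 2.47·(π/4·0.0373²) = 0.002699 m³/s = 162 L/min.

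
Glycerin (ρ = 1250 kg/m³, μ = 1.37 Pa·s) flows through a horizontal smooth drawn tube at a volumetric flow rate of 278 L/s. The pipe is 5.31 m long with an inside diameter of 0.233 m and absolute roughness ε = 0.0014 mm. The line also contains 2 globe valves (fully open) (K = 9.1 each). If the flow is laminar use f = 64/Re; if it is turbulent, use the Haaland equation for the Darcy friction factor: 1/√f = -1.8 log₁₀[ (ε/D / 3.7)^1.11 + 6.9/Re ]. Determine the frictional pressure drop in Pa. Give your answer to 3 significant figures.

Q = 278 L/s = 278/1000 = 0.278 m³/s.
Cross-sectional area A = πD²/4 = π(0.233)²/4 = 0.04264 m²; mean velocity V = Q/A = 0.278/0.04264 = 6.52 m/s.
Reynolds number Re = ρVD/μ = 1250 · 6.52 · 0.233 / 1.37 = 1386.
Re < 2300 → laminar flow, so f = 64/Re = 64/1386 = 0.04617 (the turbulent correlation is not needed).
Total minor-loss coefficient ΣK = 2·9.1 = 18.2.
ΔP = [f·L/D + ΣK]·(ρV²/2) = [0.04617·5.31/0.233 + 18.2]·(1250·6.52²/2) = [1.052 + 18.2]·2.657e+04 = 5.115e+05 Pa.

ΔP ≈ 512000 Pa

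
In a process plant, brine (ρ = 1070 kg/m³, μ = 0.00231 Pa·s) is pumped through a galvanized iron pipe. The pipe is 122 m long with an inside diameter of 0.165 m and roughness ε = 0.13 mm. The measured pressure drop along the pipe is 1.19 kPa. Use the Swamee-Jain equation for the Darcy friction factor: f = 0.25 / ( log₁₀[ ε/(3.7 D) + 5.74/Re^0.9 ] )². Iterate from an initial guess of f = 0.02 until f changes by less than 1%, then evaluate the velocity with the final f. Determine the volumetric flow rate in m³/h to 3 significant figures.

Rearranging Darcy-Weisbach: V = √(2·ΔP·D/(f·L·ρ)). With ε/D = 0.00013/0.165 = 0.000788, iterate starting from f = 0.02:
  f = 0.02 → V = √(2·1190·0.165/(0.02·122·1070)) = 0.3878 m/s; Re = ρVD/μ = 2.964e+04; f → 0.02565
  f = 0.02565 → V = 0.3425 m/s; Re = 2.617e+04; f → 0.02624
  f = 0.02624 → V = 0.3386 m/s; Re = 2.588e+04; f → 0.0263
Converged (Δf/f < 1%). With the final f = 0.0263: V = √(2·1190·0.165/(0.0263·122·1070)) = 0.3382 m/s.
Q = V·A = 0.3382·(π/4·0.165²) = 0.007232 m³/s = 26.0 m³/h.

Q ≈ 26.0 m³/h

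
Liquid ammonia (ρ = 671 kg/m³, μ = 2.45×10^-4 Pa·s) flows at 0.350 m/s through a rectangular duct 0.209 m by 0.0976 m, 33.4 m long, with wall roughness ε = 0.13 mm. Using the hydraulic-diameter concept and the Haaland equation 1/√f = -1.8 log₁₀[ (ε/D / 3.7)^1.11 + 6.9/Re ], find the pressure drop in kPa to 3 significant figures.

ΔP ≈ 0.221 kPa

Hydraulic diameter D_h = 4A/P = 4·(0.209·0.0976)/(2·(0.209+0.0976)) = 0.08159/0.6132 = 0.1331 m.
Re = ρVD_h/μ = 671·0.35·0.1331/0.000245 = 1.275e+05.
ε/D_h = 0.00013/0.1331 = 0.000977; Haaland gives 1/√f = -1.8 log₁₀[0.000107+5.41e-05] = 6.829, so f = 0.02144.
ΔP = f(L/D_h)(ρV²/2) = 0.02144·33.4/0.1331·41.1 = 221.2 Pa.
ΔP = 0.221 kPa.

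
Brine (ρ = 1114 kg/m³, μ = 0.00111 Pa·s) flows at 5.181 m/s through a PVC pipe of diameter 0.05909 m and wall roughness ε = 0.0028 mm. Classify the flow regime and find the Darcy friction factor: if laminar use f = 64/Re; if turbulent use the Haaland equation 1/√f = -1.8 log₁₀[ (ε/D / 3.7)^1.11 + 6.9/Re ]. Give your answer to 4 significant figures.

f ≈ 0.01470

Re = ρVD/μ = 1114·5.181·0.05909/0.00111 = 3.072e+05.
Re > 4000 → turbulent. ε/D = 2.8e-06/0.05909 = 4.74e-05; Haaland: 1/√f = -1.8 log₁₀[3.71e-06 + 2.25e-05] = 8.248, so f = 0.0147.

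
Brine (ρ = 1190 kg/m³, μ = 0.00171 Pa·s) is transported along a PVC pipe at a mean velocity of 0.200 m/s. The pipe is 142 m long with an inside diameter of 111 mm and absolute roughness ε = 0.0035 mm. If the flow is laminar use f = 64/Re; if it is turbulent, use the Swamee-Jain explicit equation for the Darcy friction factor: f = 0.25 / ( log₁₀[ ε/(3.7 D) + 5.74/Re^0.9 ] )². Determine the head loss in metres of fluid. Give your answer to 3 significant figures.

Reynolds number Re = ρVD/μ = 1190 · 0.2 · 0.111 / 0.00171 = 1.545e+04.
Re > 4000 → turbulent. Relative roughness ε/D = 3.5e-06/0.111 = 3.15e-05. Swamee-Jain: f = 0.25/(log₁₀[3.15e-05/3.7 + 5.74/1.545e+04^0.9])² = 0.25/(log₁₀[8.52e-06 + 0.000975])² = 0.25/(-3.007)² = 0.02764.
Darcy-Weisbach: ΔP = f(L/D)(ρV²/2) = 0.02764·(142/0.111)·(1190·0.2²/2) = 0.02764·1279·23.8 = 841.6 Pa.
Head loss h_f = ΔP/(ρg) = 841.6/(1190·9.81) = 0.0721 m.

h_f ≈ 0.0721 m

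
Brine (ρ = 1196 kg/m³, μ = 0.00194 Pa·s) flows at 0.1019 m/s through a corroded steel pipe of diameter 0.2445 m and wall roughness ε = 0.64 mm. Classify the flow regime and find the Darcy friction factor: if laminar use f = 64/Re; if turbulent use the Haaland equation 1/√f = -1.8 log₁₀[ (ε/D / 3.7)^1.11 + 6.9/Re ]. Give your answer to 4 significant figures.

Re = ρVD/μ = 1196·0.1019·0.2445/0.00194 = 1.536e+04.
Re > 4000 → turbulent. ε/D = 0.00064/0.2445 = 0.00262; Haaland: 1/√f = -1.8 log₁₀[0.000319 + 0.000449] = 5.607, so f = 0.03181.

f ≈ 0.03181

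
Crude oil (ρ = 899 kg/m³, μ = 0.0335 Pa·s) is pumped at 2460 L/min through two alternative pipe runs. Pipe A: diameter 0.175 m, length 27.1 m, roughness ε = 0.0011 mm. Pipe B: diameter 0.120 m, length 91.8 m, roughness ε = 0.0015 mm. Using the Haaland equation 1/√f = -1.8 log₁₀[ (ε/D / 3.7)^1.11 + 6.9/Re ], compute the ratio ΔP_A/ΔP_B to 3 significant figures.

Pipe A: V = Q/A = 0.041/0.02405 = 1.705 m/s; Re = 8005; ε/D = 6.29e-06; Haaland → f = 0.03287; ΔP_A = f(L/D)(ρV²/2) = 6648 Pa.
Pipe B: V = Q/A = 0.041/0.01131 = 3.625 m/s; Re = 1.167e+04; ε/D = 1.25e-05; Haaland → f = 0.02962; ΔP_B = f(L/D)(ρV²/2) = 1.339e+05 Pa.
ΔP_A/ΔP_B = 6648/1.339e+05 = 0.0497.

ΔP_A/ΔP_B ≈ 0.0497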